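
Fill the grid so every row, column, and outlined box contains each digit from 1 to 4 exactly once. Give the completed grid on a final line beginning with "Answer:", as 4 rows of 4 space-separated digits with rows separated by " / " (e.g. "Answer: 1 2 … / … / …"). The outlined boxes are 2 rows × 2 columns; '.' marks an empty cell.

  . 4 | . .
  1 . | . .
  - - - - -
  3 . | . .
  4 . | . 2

Step 1. [r2c2∈{2,3}] 3 has one home in col 2: r2c2 ⇒ r2c2=3.
Step 2. [r4c2∈{1}] r4c2 is down to just 1 ⇒ r4c2=1.
Step 3. [r1c4∈{1,3}] in col 4, 3 fits only at r1c4 ⇒ r1c4=3.
Step 4. [r3c4∈{1,4}] across col 4, 1 lands solely at r3c4, so r3c4=1.
Step 5. [r2c3∈{2,4}] row 2 places 2 nowhere but r2c3 ⇒ r2c3=2.
Step 6. [r3c2∈{2}] r3c2 has the single candidate 2, so r3c2=2.
Step 7. [r1c3∈{1}] r1c3's peers cover all but 1 ⇒ r1c3=1.
Step 8. [r3c3∈{4}] nothing but 4 survives at r3c3 ⇒ r3c3=4.
Step 9. [r2c4∈{4}] only 4 remains possible at r2c4, so r2c4=4.
Step 10. [r1c1∈{2}] nothing but 2 survives at r1c1, so r1c1=2.
Step 11. [r4c3∈{3}] r4c3 is down to just 3, so r4c3=3.

Answer: 2 4 1 3 / 1 3 2 4 / 3 2 4 1 / 4 1 3 2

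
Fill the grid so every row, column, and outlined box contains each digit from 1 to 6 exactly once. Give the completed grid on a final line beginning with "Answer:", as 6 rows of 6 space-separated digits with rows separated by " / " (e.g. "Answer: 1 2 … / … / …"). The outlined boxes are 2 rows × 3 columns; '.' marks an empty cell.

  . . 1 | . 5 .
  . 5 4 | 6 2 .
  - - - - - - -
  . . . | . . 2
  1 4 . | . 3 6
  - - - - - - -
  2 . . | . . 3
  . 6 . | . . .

Step 1. [r6c6∈{1,4,5}] r6c6 is the only open cell in col 6 admitting 5. So r6c6=5.
Step 2. [r3c1∈{3,5,6}] in col 1, 5 fits only at r3c1, so r3c1=5.
Step 3. [r2c1∈{3}] only 3 remains possible at r2c1 ⇒ r2c1=3.
Step 4. [r5c2∈{1}] nothing but 1 survives at r5c2. So r5c2=1.
Step 5. [r5c4∈{4}] r5c4 has the single candidate 4. So r5c4=4.
Step 6. [r6c5∈{1}] r6c5 is down to just 1, so r6c5=1.
Step 7. [r3c3∈{3,6}] across row 3, 6 lands solely at r3c3, so r3c3=6.
Step 8. [r4c4∈{5}] r4c4's peers cover all but 5 ⇒ r4c4=5.
Step 9. [r6c1∈{4}] r6c1 has the single candidate 4, so r6c1=4.
Step 10. [r4c3∈{2}] nothing but 2 survives at r4c3. So r4c3=2.
Step 11. [r1c2∈{2}] r1c2 has the single candidate 2, so r1c2=2.
Step 12. [r1c6∈{4}] r1c6 has the single candidate 4. So r1c6=4.
Step 13. [r5c5∈{6}] r5c5's peers cover all but 6 ⇒ r5c5=6.
Step 14. [r1c1∈{6}] r1c1's peers cover all but 6 ⇒ r1c1=6.
Step 15. [r6c4∈{2}] only 2 remains possible at r6c4, so r6c4=2.
Step 16. [r3c5∈{4}] r3c5 has the single candidate 4 ⇒ r3c5=4.
Step 17. [r3c2∈{3}] r3c2 has the single candidate 3. So r3c2=3.
Step 18. [r2c6∈{1}] r2c6's peers cover all but 1, so r2c6=1.
Step 19. [r1c4∈{3}] r1c4 is down to just 3, so r1c4=3.
Step 20. [r3c4∈{1}] r3c4 is down to just 1, so r3c4=1.
Step 21. [r5c3∈{5}] r5c3's peers cover all but 5, so r5c3=5.
Step 22. [r6c3∈{3}] r6c3 is down to just 3. So r6c3=3.

Answer: 6 2 1 3 5 4 / 3 5 4 6 2 1 / 5 3 6 1 4 2 / 1 4 2 5 3 6 / 2 1 5 4 6 3 / 4 6 3 2 1 5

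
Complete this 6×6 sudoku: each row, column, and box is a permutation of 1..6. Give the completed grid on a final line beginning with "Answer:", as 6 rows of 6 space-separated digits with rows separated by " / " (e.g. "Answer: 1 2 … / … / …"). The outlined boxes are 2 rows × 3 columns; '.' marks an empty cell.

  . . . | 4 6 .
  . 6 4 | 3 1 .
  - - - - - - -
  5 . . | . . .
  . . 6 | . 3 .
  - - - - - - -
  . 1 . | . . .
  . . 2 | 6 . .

Step 1. [r2c6∈{2,5}] row 2 places 5 nowhere but r2c6, so r2c6=5.
Step 2. [r1c6∈{2}] only 2 remains possible at r1c6 ⇒ r1c6=2.
Step 3. [r6c6∈{1,3,4}] 1 has one home in row 6: r6c6. So r6c6=1.
Step 4. [r4c6∈{4}] only 4 remains possible at r4c6 ⇒ r4c6=4.
Step 5. [r3c5∈{2}] r3c5 has the single candidate 2, so r3c5=2.
Step 6. [r5c6∈{3}] nothing but 3 survives at r5c6. So r5c6=3.
Step 7. [r5c3∈{5}] r5c3 is down to just 5, so r5c3=5.
Step 8. [r3c2∈{3,4}] in row 3, 4 fits only at r3c2, so r3c2=4.
Step 9. [r5c5∈{4}] r5c5 has the single candidate 4, so r5c5=4.
Step 10. [r6c2∈{3}] r6c2 has the single candidate 3, so r6c2=3.
Step 11. [r1c1∈{1,3}] across col 1, 3 lands solely at r1c1 ⇒ r1c1=3.
Step 12. [r4c1∈{1,2}] in col 1, 1 fits only at r4c1 ⇒ r4c1=1.
Step 13. [r3c4∈{1}] only 1 remains possible at r3c4, so r3c4=1.
Step 14. [r3c6∈{6}] r3c6 is down to just 6. So r3c6=6.
Step 15. [r5c4∈{2}] r5c4's peers cover all but 2. So r5c4=2.
Step 16. [r1c3∈{1}] r1c3 is down to just 1 ⇒ r1c3=1.
Step 17. [r3c3∈{3}] nothing but 3 survives at r3c3. So r3c3=3.
Step 18. [r6c5∈{5}] r6c5 is down to just 5 ⇒ r6c5=5.
Step 19. [r1c2∈{5}] r1c2 is down to just 5. So r1c2=5.
Step 20. [r6c1∈{4}] r6c1's peers cover all but 4, so r6c1=4.
Step 21. [r2c1∈{2}] only 2 remains possible at r2c1 ⇒ r2c1=2.
Step 22. [r5c1∈{6}] r5c1's peers cover all but 6, so r5c1=6.
Step 23. [r4c4∈{5}] r4c4 is down to just 5, so r4c4=5.
Step 24. [r4c2∈{2}] r4c2 has the single candidate 2 ⇒ r4c2=2.

Answer: 3 5 1 4 6 2 / 2 6 4 3 1 5 / 5 4 3 1 2 6 / 1 2 6 5 3 4 / 6 1 5 2 4 3 / 4 3 2 6 5 1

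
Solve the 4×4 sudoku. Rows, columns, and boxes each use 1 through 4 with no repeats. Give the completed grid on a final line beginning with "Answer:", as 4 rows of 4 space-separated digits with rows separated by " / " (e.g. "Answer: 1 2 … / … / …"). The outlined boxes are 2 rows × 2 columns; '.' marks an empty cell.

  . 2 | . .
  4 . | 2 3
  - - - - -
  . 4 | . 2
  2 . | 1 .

Step 1. [r3c1∈{1,3}] 1 has one home in row 3: r3c1, so r3c1=1.
Step 2. [r1c3∈{4}] only 4 remains possible at r1c3, so r1c3=4.
Step 3. [r4c4∈{4}] r4c4 is down to just 4 ⇒ r4c4=4.
Step 4. [r2c2∈{1}] r2c2 is down to just 1, so r2c2=1.
Step 5. [r1c1∈{3}] nothing but 3 survives at r1c1 ⇒ r1c1=3.
Step 6. [r1c4∈{1}] r1c4's peers cover all but 1. So r1c4=1.
Step 7. [r3c3∈{3}] r3c3 is down to just 3. So r3c3=3.
Step 8. [r4c2∈{3}] r4c2 has the single candidate 3, so r4c2=3.

Answer: 3 2 4 1 / 4 1 2 3 / 1 4 3 2 / 2 3 1 4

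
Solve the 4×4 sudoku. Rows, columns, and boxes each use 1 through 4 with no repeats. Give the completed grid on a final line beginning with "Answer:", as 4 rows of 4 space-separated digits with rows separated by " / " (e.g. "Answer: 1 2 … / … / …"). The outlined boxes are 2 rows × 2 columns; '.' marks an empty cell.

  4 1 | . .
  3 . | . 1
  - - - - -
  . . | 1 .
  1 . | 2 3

Step 1. [r3c2∈{2,3,4}] r3c2 is the only open cell in row 3 admitting 3, so r3c2=3.
Step 2. [r4c2∈{4}] nothing but 4 survives at r4c2, so r4c2=4.
Step 3. [r3c1∈{2}] r3c1's peers cover all but 2, so r3c1=2.
Step 4. [r3c4∈{4}] r3c4 has the single candidate 4, so r3c4=4.
Step 5. [r1c4∈{2}] r1c4 has the single candidate 2 ⇒ r1c4=2.
Step 6. [r2c2∈{2}] only 2 remains possible at r2c2 ⇒ r2c2=2.
Step 7. [r1c3∈{3}] r1c3 has the single candidate 3, so r1c3=3.
Step 8. [r2c3∈{4}] nothing but 4 survives at r2c3. So r2c3=4.

Answer: 4 1 3 2 / 3 2 4 1 / 2 3 1 4 / 1 4 2 3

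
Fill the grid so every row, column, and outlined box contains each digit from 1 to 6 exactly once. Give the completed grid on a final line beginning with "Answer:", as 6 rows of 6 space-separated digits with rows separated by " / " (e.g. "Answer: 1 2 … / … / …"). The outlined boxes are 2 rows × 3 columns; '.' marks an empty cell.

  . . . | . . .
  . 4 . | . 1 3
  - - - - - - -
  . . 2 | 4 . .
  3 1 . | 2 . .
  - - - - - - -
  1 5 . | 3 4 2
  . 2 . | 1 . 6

Step 1. [r4c6∈{5}] nothing but 5 survives at r4c6 ⇒ r4c6=5.
Step 2. [r3c2∈{6}] r3c2 has the single candidate 6 ⇒ r3c2=6.
Step 3. [r1c5∈{2,5,6}] r1c5 is the only open cell in col 5 admitting 2. So r1c5=2.
Step 4. [r1c3∈{1,3,5,6}] row 1 places 1 nowhere but r1c3, so r1c3=1.
Step 5. [r2c3∈{5,6}] 5 has one home in col 3: r2c3 ⇒ r2c3=5.
Step 6. [r1c1∈{6}] only 6 remains possible at r1c1, so r1c1=6.
Step 7. [r6c3∈{3,4}] in row 6, 3 fits only at r6c3, so r6c3=3.
Step 8. [r1c4∈{5}] only 5 remains possible at r1c4, so r1c4=5.
Step 9. [r6c1∈{4}] r6c1 is down to just 4. So r6c1=4.
Step 10. [r3c5∈{3}] r3c5 is down to just 3, so r3c5=3.
Step 11. [r3c1∈{5}] r3c1 is down to just 5 ⇒ r3c1=5.
Step 12. [r2c4∈{6}] only 6 remains possible at r2c4. So r2c4=6.
Step 13. [r4c5∈{6}] r4c5 is down to just 6 ⇒ r4c5=6.
Step 14. [r2c1∈{2}] nothing but 2 survives at r2c1, so r2c1=2.
Step 15. [r1c6∈{4}] only 4 remains possible at r1c6. So r1c6=4.
Step 16. [r6c5∈{5}] r6c5 has the single candidate 5. So r6c5=5.
Step 17. [r1c2∈{3}] only 3 remains possible at r1c2, so r1c2=3.
Step 18. [r3c6∈{1}] r3c6 is down to just 1, so r3c6=1.
Step 19. [r4c3∈{4}] r4c3 is down to just 4 ⇒ r4c3=4.
Step 20. [r5c3∈{6}] r5c3 is down to just 6 ⇒ r5c3=6.

Answer: 6 3 1 5 2 4 / 2 4 5 6 1 3 / 5 6 2 4 3 1 / 3 1 4 2 6 5 / 1 5 6 3 4 2 / 4 2 3 1 5 6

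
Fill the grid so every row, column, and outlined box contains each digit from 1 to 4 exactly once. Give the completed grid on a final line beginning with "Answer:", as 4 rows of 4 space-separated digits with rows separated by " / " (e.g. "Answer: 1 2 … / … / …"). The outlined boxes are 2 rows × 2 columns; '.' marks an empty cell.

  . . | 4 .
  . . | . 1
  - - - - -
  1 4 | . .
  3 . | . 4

Step 1. [r1c1∈{2}] only 2 remains possible at r1c1 ⇒ r1c1=2.
Step 2. [r3c4∈{2,3}] in col 4, 2 fits only at r3c4. So r3c4=2.
Step 3. [r2c2∈{3}] only 3 remains possible at r2c2. So r2c2=3.
Step 4. [r2c1∈{4}] r2c1's peers cover all but 4 ⇒ r2c1=4.
Step 5. [r4c3∈{1}] r4c3 is down to just 1, so r4c3=1.
Step 6. [r1c2∈{1}] r1c2's peers cover all but 1. So r1c2=1.
Step 7. [r1c4∈{3}] r1c4 has the single candidate 3. So r1c4=3.
Step 8. [r4c2∈{2}] r4c2 is down to just 2. So r4c2=2.
Step 9. [r2c3∈{2}] r2c3's peers cover all but 2. So r2c3=2.
Step 10. [r3c3∈{3}] r3c3 has the single candidate 3, so r3c3=3.

Answer: 2 1 4 3 / 4 3 2 1 / 1 4 3 2 / 3 2 1 4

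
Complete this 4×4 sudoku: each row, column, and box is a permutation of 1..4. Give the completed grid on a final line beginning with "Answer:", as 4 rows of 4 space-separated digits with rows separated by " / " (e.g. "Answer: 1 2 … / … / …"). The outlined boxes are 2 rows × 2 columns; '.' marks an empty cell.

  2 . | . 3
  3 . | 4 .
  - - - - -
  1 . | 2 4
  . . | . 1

Step 1. [r1c2∈{1,4}] across row 1, 4 lands solely at r1c2, so r1c2=4.
Step 2. [r4c2∈{2,3}] r4c2 is the only open cell in row 4 admitting 2 ⇒ r4c2=2.
Step 3. [r2c2∈{1}] only 1 remains possible at r2c2 ⇒ r2c2=1.
Step 4. [r4c3∈{3}] nothing but 3 survives at r4c3, so r4c3=3.
Step 5. [r2c4∈{2}] r2c4 has the single candidate 2, so r2c4=2.
Step 6. [r1c3∈{1}] only 1 remains possible at r1c3 ⇒ r1c3=1.
Step 7. [r3c2∈{3}] only 3 remains possible at r3c2 ⇒ r3c2=3.
Step 8. [r4c1∈{4}] nothing but 4 survives at r4c1 ⇒ r4c1=4.

Answer: 2 4 1 3 / 3 1 4 2 / 1 3 2 4 / 4 2 3 1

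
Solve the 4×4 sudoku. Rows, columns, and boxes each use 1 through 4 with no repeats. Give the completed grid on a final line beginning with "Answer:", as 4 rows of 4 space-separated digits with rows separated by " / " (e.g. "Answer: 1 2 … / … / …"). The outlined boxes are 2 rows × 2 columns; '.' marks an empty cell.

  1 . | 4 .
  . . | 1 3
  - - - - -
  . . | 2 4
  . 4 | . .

Step 1. [r4c1∈{2,3}] across row 4, 2 lands solely at r4c1. So r4c1=2.
Step 2. [r1c2∈{2,3}] 3 has one home in row 1: r1c2 ⇒ r1c2=3.
Step 3. [r3c1∈{3}] r3c1 is down to just 3. So r3c1=3.
Step 4. [r2c1∈{4}] nothing but 4 survives at r2c1, so r2c1=4.
Step 5. [r3c2∈{1}] r3c2's peers cover all but 1. So r3c2=1.
Step 6. [r4c4∈{1}] r4c4 is down to just 1, so r4c4=1.
Step 7. [r1c4∈{2}] r1c4's peers cover all but 2. So r1c4=2.
Step 8. [r2c2∈{2}] r2c2's peers cover all but 2, so r2c2=2.
Step 9. [r4c3∈{3}] r4c3's peers cover all but 3, so r4c3=3.

Answer: 1 3 4 2 / 4 2 1 3 / 3 1 2 4 / 2 4 3 1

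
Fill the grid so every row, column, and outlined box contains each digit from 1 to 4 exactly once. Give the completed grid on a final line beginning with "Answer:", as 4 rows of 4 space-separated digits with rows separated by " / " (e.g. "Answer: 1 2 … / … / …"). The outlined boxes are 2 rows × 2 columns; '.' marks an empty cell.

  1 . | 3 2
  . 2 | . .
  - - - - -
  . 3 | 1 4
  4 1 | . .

Step 1. [r2c3∈{4}] r2c3 has the single candidate 4 ⇒ r2c3=4.
Step 2. [r4c4∈{3}] r4c4 has the single candidate 3, so r4c4=3.
Step 3. [r3c1∈{2}] r3c1's peers cover all but 2. So r3c1=2.
Step 4. [r1c2∈{4}] only 4 remains possible at r1c2 ⇒ r1c2=4.
Step 5. [r2c1∈{3}] r2c1 is down to just 3, so r2c1=3.
Step 6. [r4c3∈{2}] r4c3's peers cover all but 2, so r4c3=2.
Step 7. [r2c4∈{1}] only 1 remains possible at r2c4 ⇒ r2c4=1.

Answer: 1 4 3 2 / 3 2 4 1 / 2 3 1 4 / 4 1 2 3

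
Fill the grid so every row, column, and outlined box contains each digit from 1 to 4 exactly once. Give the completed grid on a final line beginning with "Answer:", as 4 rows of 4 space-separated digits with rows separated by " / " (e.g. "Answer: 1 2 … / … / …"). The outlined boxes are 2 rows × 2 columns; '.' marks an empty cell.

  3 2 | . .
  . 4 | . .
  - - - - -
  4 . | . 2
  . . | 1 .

Step 1. [r3c3∈{3}] r3c3's peers cover all but 3 ⇒ r3c3=3.
Step 2. [r1c4∈{1,4}] in row 1, 1 fits only at r1c4 ⇒ r1c4=1.
Step 3. [r2c4∈{3}] r2c4 has the single candidate 3. So r2c4=3.
Step 4. [r4c2∈{3}] r4c2 has the single candidate 3 ⇒ r4c2=3.
Step 5. [r2c1∈{1}] nothing but 1 survives at r2c1. So r2c1=1.
Step 6. [r4c4∈{4}] r4c4 has the single candidate 4, so r4c4=4.
Step 7. [r3c2∈{1}] nothing but 1 survives at r3c2, so r3c2=1.
Step 8. [r1c3∈{4}] nothing but 4 survives at r1c3. So r1c3=4.
Step 9. [r4c1∈{2}] nothing but 2 survives at r4c1, so r4c1=2.
Step 10. [r2c3∈{2}] r2c3's peers cover all but 2 ⇒ r2c3=2.

Answer: 3 2 4 1 / 1 4 2 3 / 4 1 3 2 / 2 3 1 4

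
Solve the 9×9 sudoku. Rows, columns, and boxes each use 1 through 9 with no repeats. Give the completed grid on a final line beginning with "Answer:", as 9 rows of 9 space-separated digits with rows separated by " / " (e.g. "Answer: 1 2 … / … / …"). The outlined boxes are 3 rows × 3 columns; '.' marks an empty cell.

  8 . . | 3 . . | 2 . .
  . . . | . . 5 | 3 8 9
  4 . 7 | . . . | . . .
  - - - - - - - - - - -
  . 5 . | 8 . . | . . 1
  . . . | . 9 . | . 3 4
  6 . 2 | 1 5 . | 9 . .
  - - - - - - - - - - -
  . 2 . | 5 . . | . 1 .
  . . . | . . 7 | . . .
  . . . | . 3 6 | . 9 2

Step 1. [r8c5∈{1,2,4,8}] 1 has one home in box 8: r8c5, so r8c5=1.
Step 2. [r9c4∈{4}] only 4 remains possible at r9c4 ⇒ r9c4=4.
Step 3. [r1c3∈{1,5,6,9}] r1c3 is the only open cell in box 1 admitting 5 ⇒ r1c3=5.
Step 4. [r2c5∈{2,4,6,7}] in row 2, 4 fits only at r2c5. So r2c5=4.
Step 5. [r6c8∈{7}] nothing but 7 survives at r6c8, so r6c8=7.
Step 6. [r4c7∈{6}] r4c7 is down to just 6. So r4c7=6.
Step 7. [r7c5∈{8}] r7c5's peers cover all but 8, so r7c5=8.
Step 8. [r7c6∈{9}] r7c6's peers cover all but 9. So r7c6=9.
Step 9. [r3c2∈{1,3,6,9}] r3c2 is the only open cell in row 3 admitting 3, so r3c2=3.
Step 10. [r5c4∈{2,6,7}] row 5 places 6 nowhere but r5c4 ⇒ r5c4=6.
Step 11. [r5c7∈{5,8}] in row 5, 5 fits only at r5c7. So r5c7=5.
Step 12. [r5c6∈{2}] nothing but 2 survives at r5c6 ⇒ r5c6=2.
Step 13. [r1c9∈{6,7}] across box 3, 7 lands solely at r1c9. So r1c9=7.
Step 14. [r9c1∈{1,5,7}] row 9 places 5 nowhere but r9c1 ⇒ r9c1=5.
Step 15. [r3c5∈{2,6}] across col 5, 2 lands solely at r3c5. So r3c5=2.
Step 16. [r1c2∈{1,6,9}] row 1 places 9 nowhere but r1c2. So r1c2=9.
Step 17. [r1c8∈{4,6}] 4 has one home in row 1: r1c8, so r1c8=4.
Step 18. [r6c6∈{3,4}] r6c6 is the only open cell in row 6 admitting 3, so r6c6=3.
Step 19. [r6c2∈{4,8}] 4 has one home in row 6: r6c2, so r6c2=4.
Step 20. [r7c3∈{3,4,6}] r2c3, r5c3, r9c3 in col 3 together hold only {1,6,8}; those three values are spoken for. So r7c3≠6.
Step 21. [r7c9∈{3,6}] across row 7, 6 lands solely at r7c9. So r7c9=6.
Step 22. [r8c9∈{3,5,8}] col 9 places 3 nowhere but r8c9. So r8c9=3.
Step 23. [r8c1∈{9}] only 9 remains possible at r8c1, so r8c1=9.
Step 24. [r2c3∈{1,6}] col 3 has a naked pair {1,8} at r5c3 and r9c3 ⇒ r2c3≠1.
Step 25. [r2c3∈{6}] r2c3's peers cover all but 6. So r2c3=6.
Step 26. [r2c2∈{1}] only 1 remains possible at r2c2 ⇒ r2c2=1.
Step 27. [r5c1∈{1,7}] across col 1, 1 lands solely at r5c1 ⇒ r5c1=1.
Step 28. [r5c3∈{8}] only 8 remains possible at r5c3. So r5c3=8.
Step 29. [r8c3∈{4}] only 4 remains possible at r8c3 ⇒ r8c3=4.
Step 30. [r5c2∈{7}] nothing but 7 survives at r5c2 ⇒ r5c2=7.
Step 31. [r9c7∈{7,8}] row 9 places 7 nowhere but r9c7, so r9c7=7.
Step 32. [r7c3∈{3}] nothing but 3 survives at r7c3 ⇒ r7c3=3.
Step 33. [r8c7∈{8}] r8c7's peers cover all but 8. So r8c7=8.
Step 34. [r3c8∈{5,6}] in row 3, 6 fits only at r3c8. So r3c8=6.
Step 35. [r1c6∈{1}] r1c6's peers cover all but 1 ⇒ r1c6=1.
Step 36. [r8c8∈{5}] r8c8 is down to just 5, so r8c8=5.
Step 37. [r3c9∈{5}] only 5 remains possible at r3c9. So r3c9=5.
Step 38. [r4c8∈{2}] only 2 remains possible at r4c8. So r4c8=2.
Step 39. [r7c7∈{4}] r7c7's peers cover all but 4. So r7c7=4.
Step 40. [r3c7∈{1}] only 1 remains possible at r3c7, so r3c7=1.
Step 41. [r8c2∈{6}] only 6 remains possible at r8c2. So r8c2=6.
Step 42. [r4c1∈{3}] only 3 remains possible at r4c1 ⇒ r4c1=3.
Step 43. [r2c1∈{2}] r2c1's peers cover all but 2 ⇒ r2c1=2.
Step 44. [r8c4∈{2}] r8c4 is down to just 2 ⇒ r8c4=2.
Step 45. [r7c1∈{7}] r7c1 has the single candidate 7 ⇒ r7c1=7.
Step 46. [r1c5∈{6}] only 6 remains possible at r1c5 ⇒ r1c5=6.
Step 47. [r9c3∈{1}] only 1 remains possible at r9c3. So r9c3=1.
Step 48. [r4c3∈{9}] r4c3 is down to just 9 ⇒ r4c3=9.
Step 49. [r6c9∈{8}] r6c9's peers cover all but 8. So r6c9=8.
Step 50. [r9c2∈{8}] r9c2 is down to just 8. So r9c2=8.
Step 51. [r2c4∈{7}] r2c4 is down to just 7 ⇒ r2c4=7.
Step 52. [r4c6∈{4}] r4c6 has the single candidate 4. So r4c6=4.
Step 53. [r3c6∈{8}] r3c6's peers cover all but 8 ⇒ r3c6=8.
Step 54. [r4c5∈{7}] nothing but 7 survives at r4c5, so r4c5=7.
Step 55. [r3c4∈{9}] r3c4 has the single candidate 9. So r3c4=9.

Answer: 8 9 5 3 6 1 2 4 7 / 2 1 6 7 4 5 3 8 9 / 4 3 7 9 2 8 1 6 5 / 3 5 9 8 7 4 6 2 1 / 1 7 8 6 9 2 5 3 4 / 6 4 2 1 5 3 9 7 8 / 7 2 3 5 8 9 4 1 6 / 9 6 4 2 1 7 8 5 3 / 5 8 1 4 3 6 7 9 2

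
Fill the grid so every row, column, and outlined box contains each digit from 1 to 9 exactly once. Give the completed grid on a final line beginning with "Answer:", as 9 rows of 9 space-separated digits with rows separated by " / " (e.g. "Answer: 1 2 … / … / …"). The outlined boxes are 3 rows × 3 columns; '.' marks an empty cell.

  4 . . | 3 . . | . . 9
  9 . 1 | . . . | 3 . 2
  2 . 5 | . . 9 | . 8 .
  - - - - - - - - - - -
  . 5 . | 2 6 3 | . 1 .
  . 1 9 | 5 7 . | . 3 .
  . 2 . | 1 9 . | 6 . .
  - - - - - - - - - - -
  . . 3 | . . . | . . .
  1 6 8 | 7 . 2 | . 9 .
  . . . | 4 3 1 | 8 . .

Step 1. [r8c5∈{5}] r8c5 has the single candidate 5 ⇒ r8c5=5.
Step 2. [r8c7∈{4}] only 4 remains possible at r8c7, so r8c7=4.
Step 3. [r3c4∈{6}] nothing but 6 survives at r3c4, so r3c4=6.
Step 4. [r2c8∈{4,5,6,7}] across row 2, 6 lands solely at r2c8. So r2c8=6.
Step 5. [r6c8∈{4,5,7}] r6c8 is the only open cell in col 8 admitting 4 ⇒ r6c8=4.
Step 6. [r6c3∈{7}] only 7 remains possible at r6c3, so r6c3=7.
Step 7. [r2c4∈{8}] r2c4 is down to just 8 ⇒ r2c4=8.
Step 8. [r2c2∈{7}] r2c2 has the single candidate 7 ⇒ r2c2=7.
Step 9. [r6c6∈{8}] only 8 remains possible at r6c6 ⇒ r6c6=8.
Step 10. [r3c9∈{1,4,7}] 4 has one home in col 9: r3c9 ⇒ r3c9=4.
Step 11. [r3c7∈{1,7}] row 3 places 7 nowhere but r3c7 ⇒ r3c7=7.
Step 12. [r1c8∈{5}] r1c8 is down to just 5, so r1c8=5.
Step 13. [r7c7∈{1,2,5}] r7c7 is the only open cell in col 7 admitting 5, so r7c7=5.
Step 14. [r7c1∈{7}] r7c1 is down to just 7. So r7c1=7.
Step 15. [r9c8∈{2,7}] col 8 places 7 nowhere but r9c8 ⇒ r9c8=7.
Step 16. [r5c9∈{8}] r5c9 has the single candidate 8. So r5c9=8.
Step 17. [r2c5∈{4}] only 4 remains possible at r2c5. So r2c5=4.
Step 18. [r7c9∈{1,6}] row 7 places 1 nowhere but r7c9. So r7c9=1.
Step 19. [r1c5∈{1,2}] across row 1, 2 lands solely at r1c5. So r1c5=2.
Step 20. [r9c2∈{9}] r9c2 has the single candidate 9 ⇒ r9c2=9.
Step 21. [r9c1∈{5}] r9c1's peers cover all but 5, so r9c1=5.
Step 22. [r9c9∈{6}] r9c9's peers cover all but 6. So r9c9=6.
Step 23. [r4c9∈{7}] nothing but 7 survives at r4c9 ⇒ r4c9=7.
Step 24. [r7c8∈{2}] r7c8's peers cover all but 2, so r7c8=2.
Step 25. [r1c7∈{1}] only 1 remains possible at r1c7, so r1c7=1.
Step 26. [r7c6∈{6}] only 6 remains possible at r7c6 ⇒ r7c6=6.
Step 27. [r5c1∈{6}] only 6 remains possible at r5c1. So r5c1=6.
Step 28. [r5c7∈{2}] only 2 remains possible at r5c7, so r5c7=2.
Step 29. [r1c2∈{8}] r1c2 has the single candidate 8, so r1c2=8.
Step 30. [r5c6∈{4}] r5c6's peers cover all but 4 ⇒ r5c6=4.
Step 31. [r7c4∈{9}] nothing but 9 survives at r7c4, so r7c4=9.
Step 32. [r6c1∈{3}] r6c1's peers cover all but 3 ⇒ r6c1=3.
Step 33. [r4c3∈{4}] only 4 remains possible at r4c3. So r4c3=4.
Step 34. [r7c2∈{4}] only 4 remains possible at r7c2. So r7c2=4.
Step 35. [r4c7∈{9}] r4c7 is down to just 9, so r4c7=9.
Step 36. [r2c6∈{5}] only 5 remains possible at r2c6, so r2c6=5.
Step 37. [r9c3∈{2}] r9c3 is down to just 2. So r9c3=2.
Step 38. [r3c5∈{1}] nothing but 1 survives at r3c5, so r3c5=1.
Step 39. [r4c1∈{8}] r4c1 is down to just 8. So r4c1=8.
Step 40. [r1c3∈{6}] r1c3's peers cover all but 6 ⇒ r1c3=6.
Step 41. [r8c9∈{3}] only 3 remains possible at r8c9 ⇒ r8c9=3.
Step 42. [r1c6∈{7}] nothing but 7 survives at r1c6 ⇒ r1c6=7.
Step 43. [r3c2∈{3}] r3c2's peers cover all but 3. So r3c2=3.
Step 44. [r7c5∈{8}] r7c5's peers cover all but 8. So r7c5=8.
Step 45. [r6c9∈{5}] only 5 remains possible at r6c9 ⇒ r6c9=5.

Answer: 4 8 6 3 2 7 1 5 9 / 9 7 1 8 4 5 3 6 2 / 2 3 5 6 1 9 7 8 4 / 8 5 4 2 6 3 9 1 7 / 6 1 9 5 7 4 2 3 8 / 3 2 7 1 9 8 6 4 5 / 7 4 3 9 8 6 5 2 1 / 1 6 8 7 5 2 4 9 3 / 5 9 2 4 3 1 8 7 6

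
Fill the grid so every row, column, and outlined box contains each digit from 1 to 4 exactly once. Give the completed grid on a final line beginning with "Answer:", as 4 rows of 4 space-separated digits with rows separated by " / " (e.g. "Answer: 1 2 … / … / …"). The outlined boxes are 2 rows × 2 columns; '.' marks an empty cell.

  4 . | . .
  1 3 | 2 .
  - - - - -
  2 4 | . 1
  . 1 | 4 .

Step 1. [r3c3∈{3}] only 3 remains possible at r3c3, so r3c3=3.
Step 2. [r1c2∈{2}] r1c2's peers cover all but 2 ⇒ r1c2=2.
Step 3. [r1c4∈{3}] r1c4 has the single candidate 3 ⇒ r1c4=3.
Step 4. [r4c4∈{2}] r4c4's peers cover all but 2, so r4c4=2.
Step 5. [r2c4∈{4}] r2c4 is down to just 4, so r2c4=4.
Step 6. [r4c1∈{3}] only 3 remains possible at r4c1. So r4c1=3.
Step 7. [r1c3∈{1}] nothing but 1 survives at r1c3. So r1c3=1.

Answer: 4 2 1 3 / 1 3 2 4 / 2 4 3 1 / 3 1 4 2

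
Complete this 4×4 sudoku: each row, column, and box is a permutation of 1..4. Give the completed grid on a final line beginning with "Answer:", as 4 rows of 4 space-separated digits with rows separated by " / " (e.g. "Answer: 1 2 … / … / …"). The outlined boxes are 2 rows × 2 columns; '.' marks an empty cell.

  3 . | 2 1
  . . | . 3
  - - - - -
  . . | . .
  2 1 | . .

Step 1. [r2c3∈{4}] r2c3 has the single candidate 4, so r2c3=4.
Step 2. [r3c1∈{4}] r3c1's peers cover all but 4, so r3c1=4.
Step 3. [r3c3∈{1,3}] r3c3 is the only open cell in row 3 admitting 1 ⇒ r3c3=1.
Step 4. [r2c2∈{2}] only 2 remains possible at r2c2, so r2c2=2.
Step 5. [r3c2∈{3}] r3c2 is down to just 3, so r3c2=3.
Step 6. [r1c2∈{4}] r1c2's peers cover all but 4 ⇒ r1c2=4.
Step 7. [r4c4∈{4}] r4c4 is down to just 4. So r4c4=4.
Step 8. [r3c4∈{2}] r3c4's peers cover all but 2. So r3c4=2.
Step 9. [r4c3∈{3}] r4c3 has the single candidate 3. So r4c3=3.
Step 10. [r2c1∈{1}] only 1 remains possible at r2c1 ⇒ r2c1=1.

Answer: 3 4 2 1 / 1 2 4 3 / 4 3 1 2 / 2 1 3 4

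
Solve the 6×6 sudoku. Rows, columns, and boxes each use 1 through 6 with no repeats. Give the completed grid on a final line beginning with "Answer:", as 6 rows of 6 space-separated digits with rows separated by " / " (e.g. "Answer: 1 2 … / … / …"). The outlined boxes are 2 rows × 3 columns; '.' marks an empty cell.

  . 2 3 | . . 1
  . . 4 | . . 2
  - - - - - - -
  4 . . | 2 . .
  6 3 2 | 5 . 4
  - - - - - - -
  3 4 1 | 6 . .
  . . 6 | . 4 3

Step 1. [r1c1∈{5}] only 5 remains possible at r1c1. So r1c1=5.
Step 2. [r3c2∈{1,5}] 1 has one home in box 3: r3c2. So r3c2=1.
Step 3. [r2c5∈{3,5,6}] across row 2, 5 lands solely at r2c5 ⇒ r2c5=5.
Step 4. [r1c5∈{6}] r1c5 has the single candidate 6, so r1c5=6.
Step 5. [r6c2∈{5}] r6c2 is down to just 5 ⇒ r6c2=5.
Step 6. [r2c4∈{3}] r2c4 has the single candidate 3 ⇒ r2c4=3.
Step 7. [r3c3∈{5}] r3c3's peers cover all but 5. So r3c3=5.
Step 8. [r3c6∈{6}] r3c6 is down to just 6, so r3c6=6.
Step 9. [r1c4∈{4}] r1c4 has the single candidate 4. So r1c4=4.
Step 10. [r2c2∈{6}] r2c2 has the single candidate 6, so r2c2=6.
Step 11. [r3c5∈{3}] r3c5 has the single candidate 3, so r3c5=3.
Step 12. [r6c4∈{1}] r6c4 has the single candidate 1, so r6c4=1.
Step 13. [r5c5∈{2}] only 2 remains possible at r5c5 ⇒ r5c5=2.
Step 14. [r6c1∈{2}] nothing but 2 survives at r6c1 ⇒ r6c1=2.
Step 15. [r2c1∈{1}] nothing but 1 survives at r2c1 ⇒ r2c1=1.
Step 16. [r5c6∈{5}] r5c6 is down to just 5 ⇒ r5c6=5.
Step 17. [r4c5∈{1}] r4c5 is down to just 1, so r4c5=1.

Answer: 5 2 3 4 6 1 / 1 6 4 3 5 2 / 4 1 5 2 3 6 / 6 3 2 5 1 4 / 3 4 1 6 2 5 / 2 5 6 1 4 3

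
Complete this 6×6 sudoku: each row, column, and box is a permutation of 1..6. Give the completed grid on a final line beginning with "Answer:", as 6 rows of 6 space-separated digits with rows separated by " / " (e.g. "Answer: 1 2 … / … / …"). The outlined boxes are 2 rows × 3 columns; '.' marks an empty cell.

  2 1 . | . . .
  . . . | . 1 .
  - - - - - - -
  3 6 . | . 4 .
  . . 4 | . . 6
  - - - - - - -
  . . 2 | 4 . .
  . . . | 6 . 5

Step 1. [r5c5∈{3}] nothing but 3 survives at r5c5 ⇒ r5c5=3.
Step 2. [r4c4∈{1,2,3,5}] row 4 places 3 nowhere but r4c4. So r4c4=3.
Step 3. [r3c4∈{1,2,5}] r3c4 is the only open cell in col 4 admitting 1, so r3c4=1.
Step 4. [r4c5∈{2,5}] 5 has one home in box 4: r4c5, so r4c5=5.
Step 5. [r5c1∈{1,5,6}] in row 5, 6 fits only at r5c1 ⇒ r5c1=6.
Step 6. [r2c1∈{4,5}] in col 1, 5 fits only at r2c1, so r2c1=5.
Step 7. [r2c2∈{3,4}] across box 1, 4 lands solely at r2c2, so r2c2=4.
Step 8. [r6c3∈{1,3}] r6c3 is the only open cell in col 3 admitting 1, so r6c3=1.
Step 9. [r2c3∈{3,6}] 6 has one home in row 2: r2c3 ⇒ r2c3=6.
Step 10. [r2c6∈{2,3}] 3 has one home in row 2: r2c6, so r2c6=3.
Step 11. [r3c6∈{2}] r3c6 has the single candidate 2. So r3c6=2.
Step 12. [r1c5∈{6}] only 6 remains possible at r1c5, so r1c5=6.
Step 13. [r6c2∈{3}] r6c2 is down to just 3. So r6c2=3.
Step 14. [r3c3∈{5}] r3c3 has the single candidate 5. So r3c3=5.
Step 15. [r1c6∈{4}] r1c6 is down to just 4 ⇒ r1c6=4.
Step 16. [r6c1∈{4}] r6c1 has the single candidate 4 ⇒ r6c1=4.
Step 17. [r5c2∈{5}] only 5 remains possible at r5c2 ⇒ r5c2=5.
Step 18. [r6c5∈{2}] r6c5's peers cover all but 2. So r6c5=2.
Step 19. [r1c3∈{3}] only 3 remains possible at r1c3. So r1c3=3.
Step 20. [r1c4∈{5}] r1c4 has the single candidate 5 ⇒ r1c4=5.
Step 21. [r2c4∈{2}] r2c4's peers cover all but 2, so r2c4=2.
Step 22. [r4c1∈{1}] only 1 remains possible at r4c1. So r4c1=1.
Step 23. [r5c6∈{1}] r5c6 is down to just 1. So r5c6=1.
Step 24. [r4c2∈{2}] r4c2's peers cover all but 2 ⇒ r4c2=2.

Answer: 2 1 3 5 6 4 / 5 4 6 2 1 3 / 3 6 5 1 4 2 / 1 2 4 3 5 6 / 6 5 2 4 3 1 / 4 3 1 6 2 5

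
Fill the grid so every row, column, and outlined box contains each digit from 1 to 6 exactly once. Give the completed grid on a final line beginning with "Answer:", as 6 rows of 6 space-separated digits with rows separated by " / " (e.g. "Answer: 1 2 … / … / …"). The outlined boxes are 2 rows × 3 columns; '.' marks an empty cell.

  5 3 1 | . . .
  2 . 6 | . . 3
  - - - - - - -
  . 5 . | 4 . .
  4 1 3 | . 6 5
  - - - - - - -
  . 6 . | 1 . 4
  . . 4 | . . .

Step 1. [r6c4∈{2,3,5,6}] r6c4 is the only open cell in col 4 admitting 3, so r6c4=3.
Step 2. [r6c5∈{2,5}] row 6 places 5 nowhere but r6c5 ⇒ r6c5=5.
Step 3. [r5c5∈{2}] nothing but 2 survives at r5c5, so r5c5=2.
Step 4. [r1c4∈{2,6}] col 4 places 6 nowhere but r1c4 ⇒ r1c4=6.
Step 5. [r3c6∈{1,2}] r3c6 is the only open cell in col 6 admitting 1, so r3c6=1.
Step 6. [r2c5∈{1,4}] in row 2, 1 fits only at r2c5 ⇒ r2c5=1.
Step 7. [r6c1∈{1}] only 1 remains possible at r6c1, so r6c1=1.
Step 8. [r1c6∈{2}] r1c6 is down to just 2, so r1c6=2.
Step 9. [r3c5∈{3}] r3c5 has the single candidate 3. So r3c5=3.
Step 10. [r6c6∈{6}] nothing but 6 survives at r6c6, so r6c6=6.
Step 11. [r5c3∈{5}] nothing but 5 survives at r5c3 ⇒ r5c3=5.
Step 12. [r4c4∈{2}] r4c4 has the single candidate 2, so r4c4=2.
Step 13. [r3c1∈{6}] r3c1's peers cover all but 6 ⇒ r3c1=6.
Step 14. [r6c2∈{2}] r6c2 has the single candidate 2, so r6c2=2.
Step 15. [r2c2∈{4}] r2c2 is down to just 4, so r2c2=4.
Step 16. [r5c1∈{3}] r5c1 is down to just 3. So r5c1=3.
Step 17. [r2c4∈{5}] only 5 remains possible at r2c4. So r2c4=5.
Step 18. [r3c3∈{2}] r3c3 has the single candidate 2. So r3c3=2.
Step 19. [r1c5∈{4}] r1c5's peers cover all but 4 ⇒ r1c5=4.

Answer: 5 3 1 6 4 2 / 2 4 6 5 1 3 / 6 5 2 4 3 1 / 4 1 3 2 6 5 / 3 6 5 1 2 4 / 1 2 4 3 5 6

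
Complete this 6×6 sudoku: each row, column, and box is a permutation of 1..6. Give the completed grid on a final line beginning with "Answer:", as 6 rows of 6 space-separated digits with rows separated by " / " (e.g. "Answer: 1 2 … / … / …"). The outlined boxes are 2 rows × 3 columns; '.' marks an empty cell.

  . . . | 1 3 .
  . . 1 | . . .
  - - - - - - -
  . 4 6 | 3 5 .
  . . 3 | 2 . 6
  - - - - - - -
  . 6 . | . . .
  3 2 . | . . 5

Step 1. [r5c4∈{4}] r5c4's peers cover all but 4. So r5c4=4.
Step 2. [r1c3∈{2,4,5}] r1c3 is the only open cell in col 3 admitting 2 ⇒ r1c3=2.
Step 3. [r5c1∈{1,5}] r5c1 is the only open cell in box 5 admitting 1 ⇒ r5c1=1.
Step 4. [r1c2∈{5}] only 5 remains possible at r1c2 ⇒ r1c2=5.
Step 5. [r1c6∈{4}] r1c6 has the single candidate 4 ⇒ r1c6=4.
Step 6. [r6c5∈{1,6}] across row 6, 1 lands solely at r6c5 ⇒ r6c5=1.
Step 7. [r2c5∈{2,6}] in col 5, 6 fits only at r2c5 ⇒ r2c5=6.
Step 8. [r2c6∈{2}] r2c6 has the single candidate 2. So r2c6=2.
Step 9. [r5c3∈{5}] nothing but 5 survives at r5c3, so r5c3=5.
Step 10. [r6c4∈{6}] r6c4 has the single candidate 6. So r6c4=6.
Step 11. [r2c2∈{3}] only 3 remains possible at r2c2 ⇒ r2c2=3.
Step 12. [r5c6∈{3}] only 3 remains possible at r5c6, so r5c6=3.
Step 13. [r1c1∈{6}] only 6 remains possible at r1c1 ⇒ r1c1=6.
Step 14. [r4c5∈{4}] only 4 remains possible at r4c5. So r4c5=4.
Step 15. [r5c5∈{2}] only 2 remains possible at r5c5. So r5c5=2.
Step 16. [r6c3∈{4}] r6c3 has the single candidate 4. So r6c3=4.
Step 17. [r3c6∈{1}] r3c6's peers cover all but 1 ⇒ r3c6=1.
Step 18. [r4c2∈{1}] only 1 remains possible at r4c2, so r4c2=1.
Step 19. [r2c4∈{5}] r2c4's peers cover all but 5 ⇒ r2c4=5.
Step 20. [r2c1∈{4}] r2c1's peers cover all but 4, so r2c1=4.
Step 21. [r3c1∈{2}] nothing but 2 survives at r3c1. So r3c1=2.
Step 22. [r4c1∈{5}] only 5 remains possible at r4c1. So r4c1=5.

Answer: 6 5 2 1 3 4 / 4 3 1 5 6 2 / 2 4 6 3 5 1 / 5 1 3 2 4 6 / 1 6 5 4 2 3 / 3 2 4 6 1 5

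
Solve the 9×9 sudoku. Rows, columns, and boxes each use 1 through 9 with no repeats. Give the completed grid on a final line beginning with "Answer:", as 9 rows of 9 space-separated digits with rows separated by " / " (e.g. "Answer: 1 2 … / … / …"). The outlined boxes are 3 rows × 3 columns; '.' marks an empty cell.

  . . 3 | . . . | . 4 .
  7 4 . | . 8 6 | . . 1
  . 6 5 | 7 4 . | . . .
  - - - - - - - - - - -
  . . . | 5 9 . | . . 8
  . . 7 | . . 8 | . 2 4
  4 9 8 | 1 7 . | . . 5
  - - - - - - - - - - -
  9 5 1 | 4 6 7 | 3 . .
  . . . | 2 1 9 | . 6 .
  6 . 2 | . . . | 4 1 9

Step 1. [r1c5∈{2,5}] col 5 places 2 nowhere but r1c5, so r1c5=2.
Step 2. [r5c5∈{3}] r5c5 has the single candidate 3 ⇒ r5c5=3.
Step 3. [r3c1∈{1,2,8}] 2 has one home in box 1: r3c1, so r3c1=2.
Step 4. [r5c7∈{1,6,9}] row 5 places 9 nowhere but r5c7 ⇒ r5c7=9.
Step 5. [r5c2∈{1}] nothing but 1 survives at r5c2, so r5c2=1.
Step 6. [r8c7∈{5,7,8}] r8c7 is the only open cell in row 8 admitting 5 ⇒ r8c7=5.
Step 7. [r1c2∈{8}] r1c2 is down to just 8. So r1c2=8.
Step 8. [r6c8∈{3}] only 3 remains possible at r6c8. So r6c8=3.
Step 9. [r2c4∈{3,9}] 3 has one home in row 2: r2c4. So r2c4=3.
Step 10. [r4c2∈{2,3}] r4c2 is the only open cell in col 2 admitting 2. So r4c2=2.
Step 11. [r1c9∈{6,7}] r1c9 is the only open cell in col 9 admitting 6. So r1c9=6.
Step 12. [r1c6∈{1,5}] in row 1, 5 fits only at r1c6 ⇒ r1c6=5.
Step 13. [r9c2∈{3,7}] row 9 places 7 nowhere but r9c2 ⇒ r9c2=7.
Step 14. [r4c7∈{1,6,7}] 1 has one home in row 4: r4c7, so r4c7=1.
Step 15. [r3c8∈{8,9}] r3c8 is the only open cell in row 3 admitting 9. So r3c8=9.
Step 16. [r8c2∈{3}] nothing but 3 survives at r8c2. So r8c2=3.
Step 17. [r9c4∈{8}] only 8 remains possible at r9c4. So r9c4=8.
Step 18. [r7c9∈{2}] only 2 remains possible at r7c9. So r7c9=2.
Step 19. [r3c6∈{1}] r3c6 is down to just 1 ⇒ r3c6=1.
Step 20. [r9c5∈{5}] nothing but 5 survives at r9c5. So r9c5=5.
Step 21. [r1c1∈{1}] nothing but 1 survives at r1c1. So r1c1=1.
Step 22. [r5c1∈{5}] only 5 remains possible at r5c1 ⇒ r5c1=5.
Step 23. [r9c6∈{3}] r9c6's peers cover all but 3. So r9c6=3.
Step 24. [r8c3∈{4}] r8c3's peers cover all but 4, so r8c3=4.
Step 25. [r8c1∈{8}] only 8 remains possible at r8c1 ⇒ r8c1=8.
Step 26. [r8c9∈{7}] only 7 remains possible at r8c9 ⇒ r8c9=7.
Step 27. [r4c1∈{3}] r4c1 has the single candidate 3. So r4c1=3.
Step 28. [r1c4∈{9}] r1c4 is down to just 9 ⇒ r1c4=9.
Step 29. [r4c6∈{4}] only 4 remains possible at r4c6 ⇒ r4c6=4.
Step 30. [r4c8∈{7}] r4c8 has the single candidate 7 ⇒ r4c8=7.
Step 31. [r6c7∈{6}] only 6 remains possible at r6c7. So r6c7=6.
Step 32. [r6c6∈{2}] nothing but 2 survives at r6c6. So r6c6=2.
Step 33. [r2c8∈{5}] r2c8 has the single candidate 5. So r2c8=5.
Step 34. [r2c7∈{2}] r2c7 has the single candidate 2, so r2c7=2.
Step 35. [r4c3∈{6}] nothing but 6 survives at r4c3. So r4c3=6.
Step 36. [r5c4∈{6}] r5c4 is down to just 6 ⇒ r5c4=6.
Step 37. [r3c7∈{8}] nothing but 8 survives at r3c7. So r3c7=8.
Step 38. [r7c8∈{8}] nothing but 8 survives at r7c8. So r7c8=8.
Step 39. [r2c3∈{9}] nothing but 9 survives at r2c3, so r2c3=9.
Step 40. [r1c7∈{7}] r1c7 has the single candidate 7 ⇒ r1c7=7.
Step 41. [r3c9∈{3}] nothing but 3 survives at r3c9, so r3c9=3.

Answer: 1 8 3 9 2 5 7 4 6 / 7 4 9 3 8 6 2 5 1 / 2 6 5 7 4 1 8 9 3 / 3 2 6 5 9 4 1 7 8 / 5 1 7 6 3 8 9 2 4 / 4 9 8 1 7 2 6 3 5 / 9 5 1 4 6 7 3 8 2 / 8 3 4 2 1 9 5 6 7 / 6 7 2 8 5 3 4 1 9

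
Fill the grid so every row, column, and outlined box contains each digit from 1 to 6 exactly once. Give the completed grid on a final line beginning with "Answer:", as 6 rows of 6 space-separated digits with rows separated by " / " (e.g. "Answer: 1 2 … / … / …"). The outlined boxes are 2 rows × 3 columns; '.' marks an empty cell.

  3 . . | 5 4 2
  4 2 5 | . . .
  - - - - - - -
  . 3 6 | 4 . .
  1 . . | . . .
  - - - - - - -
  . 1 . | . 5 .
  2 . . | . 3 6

Step 1. [r4c3∈{2,4}] 2 has one home in col 3: r4c3 ⇒ r4c3=2.
Step 2. [r6c3∈{4}] only 4 remains possible at r6c3 ⇒ r6c3=4.
Step 3. [r3c1∈{5}] only 5 remains possible at r3c1, so r3c1=5.
Step 4. [r3c6∈{1}] r3c6 has the single candidate 1. So r3c6=1.
Step 5. [r4c5∈{6}] r4c5's peers cover all but 6. So r4c5=6.
Step 6. [r2c4∈{1,3,6}] 6 has one home in row 2: r2c4, so r2c4=6.
Step 7. [r2c6∈{3}] nothing but 3 survives at r2c6 ⇒ r2c6=3.
Step 8. [r5c1∈{6}] r5c1's peers cover all but 6. So r5c1=6.
Step 9. [r4c2∈{4}] r4c2 is down to just 4. So r4c2=4.
Step 10. [r6c4∈{1}] r6c4's peers cover all but 1, so r6c4=1.
Step 11. [r5c6∈{4}] r5c6's peers cover all but 4. So r5c6=4.
Step 12. [r2c5∈{1}] only 1 remains possible at r2c5, so r2c5=1.
Step 13. [r1c3∈{1}] only 1 remains possible at r1c3. So r1c3=1.
Step 14. [r3c5∈{2}] only 2 remains possible at r3c5. So r3c5=2.
Step 15. [r4c4∈{3}] r4c4's peers cover all but 3. So r4c4=3.
Step 16. [r4c6∈{5}] r4c6 is down to just 5 ⇒ r4c6=5.
Step 17. [r1c2∈{6}] r1c2's peers cover all but 6, so r1c2=6.
Step 18. [r5c3∈{3}] only 3 remains possible at r5c3. So r5c3=3.
Step 19. [r5c4∈{2}] r5c4 is down to just 2 ⇒ r5c4=2.
Step 20. [r6c2∈{5}] r6c2's peers cover all but 5, so r6c2=5.

Answer: 3 6 1 5 4 2 / 4 2 5 6 1 3 / 5 3 6 4 2 1 / 1 4 2 3 6 5 / 6 1 3 2 5 4 / 2 5 4 1 3 6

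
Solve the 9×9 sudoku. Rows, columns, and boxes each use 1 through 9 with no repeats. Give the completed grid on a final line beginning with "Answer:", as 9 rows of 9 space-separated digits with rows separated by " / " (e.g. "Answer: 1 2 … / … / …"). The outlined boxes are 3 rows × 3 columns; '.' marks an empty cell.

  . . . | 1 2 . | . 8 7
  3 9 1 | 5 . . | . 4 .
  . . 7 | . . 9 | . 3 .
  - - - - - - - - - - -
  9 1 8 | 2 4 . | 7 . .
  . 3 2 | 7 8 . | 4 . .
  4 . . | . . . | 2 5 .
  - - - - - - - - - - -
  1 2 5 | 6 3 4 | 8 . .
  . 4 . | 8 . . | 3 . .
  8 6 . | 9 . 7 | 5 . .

Step 1. [r3c5∈{6}] r3c5 has the single candidate 6. So r3c5=6.
Step 2. [r4c8∈{6}] only 6 remains possible at r4c8, so r4c8=6.
Step 3. [r7c9∈{9}] r7c9 is down to just 9 ⇒ r7c9=9.
Step 4. [r5c9∈{1}] r5c9 has the single candidate 1. So r5c9=1.
Step 5. [r2c9∈{2,6}] 2 has one home in row 2: r2c9, so r2c9=2.
Step 6. [r9c5∈{1}] only 1 remains possible at r9c5. So r9c5=1.
Step 7. [r5c1∈{5,6}] box 4 places 5 nowhere but r5c1. So r5c1=5.
Step 8. [r6c4∈{3}] r6c4's peers cover all but 3 ⇒ r6c4=3.
Step 9. [r1c1∈{6}] r1c1's peers cover all but 6. So r1c1=6.
Step 10. [r8c6∈{2,5}] across col 6, 2 lands solely at r8c6 ⇒ r8c6=2.
Step 11. [r8c1∈{7}] r8c1 has the single candidate 7. So r8c1=7.
Step 12. [r3c2∈{5,8}] in row 3, 8 fits only at r3c2. So r3c2=8.
Step 13. [r5c6∈{6}] r5c6 is down to just 6 ⇒ r5c6=6.
Step 14. [r6c6∈{1}] nothing but 1 survives at r6c6 ⇒ r6c6=1.
Step 15. [r7c8∈{7}] r7c8 has the single candidate 7, so r7c8=7.
Step 16. [r5c8∈{9}] r5c8 is down to just 9. So r5c8=9.
Step 17. [r3c4∈{4}] r3c4's peers cover all but 4 ⇒ r3c4=4.
Step 18. [r3c9∈{5}] nothing but 5 survives at r3c9, so r3c9=5.
Step 19. [r2c5∈{7}] only 7 remains possible at r2c5 ⇒ r2c5=7.
Step 20. [r1c3∈{4}] r1c3 is down to just 4. So r1c3=4.
Step 21. [r8c5∈{5}] r8c5 has the single candidate 5, so r8c5=5.
Step 22. [r9c3∈{3}] r9c3's peers cover all but 3 ⇒ r9c3=3.
Step 23. [r3c1∈{2}] r3c1 has the single candidate 2. So r3c1=2.
Step 24. [r4c6∈{5}] nothing but 5 survives at r4c6 ⇒ r4c6=5.
Step 25. [r6c2∈{7}] r6c2 is down to just 7 ⇒ r6c2=7.
Step 26. [r1c6∈{3}] r1c6 is down to just 3. So r1c6=3.
Step 27. [r8c8∈{1}] only 1 remains possible at r8c8 ⇒ r8c8=1.
Step 28. [r8c3∈{9}] r8c3's peers cover all but 9 ⇒ r8c3=9.
Step 29. [r1c7∈{9}] r1c7's peers cover all but 9. So r1c7=9.
Step 30. [r9c9∈{4}] nothing but 4 survives at r9c9 ⇒ r9c9=4.
Step 31. [r8c9∈{6}] nothing but 6 survives at r8c9 ⇒ r8c9=6.
Step 32. [r4c9∈{3}] r4c9's peers cover all but 3 ⇒ r4c9=3.
Step 33. [r6c5∈{9}] r6c5 has the single candidate 9 ⇒ r6c5=9.
Step 34. [r1c2∈{5}] r1c2 has the single candidate 5 ⇒ r1c2=5.
Step 35. [r6c3∈{6}] r6c3 is down to just 6, so r6c3=6.
Step 36. [r6c9∈{8}] only 8 remains possible at r6c9 ⇒ r6c9=8.
Step 37. [r2c6∈{8}] nothing but 8 survives at r2c6 ⇒ r2c6=8.
Step 38. [r9c8∈{2}] r9c8 is down to just 2 ⇒ r9c8=2.
Step 39. [r3c7∈{1}] r3c7 is down to just 1 ⇒ r3c7=1.
Step 40. [r2c7∈{6}] nothing but 6 survives at r2c7. So r2c7=6.

Answer: 6 5 4 1 2 3 9 8 7 / 3 9 1 5 7 8 6 4 2 / 2 8 7 4 6 9 1 3 5 / 9 1 8 2 4 5 7 6 3 / 5 3 2 7 8 6 4 9 1 / 4 7 6 3 9 1 2 5 8 / 1 2 5 6 3 4 8 7 9 / 7 4 9 8 5 2 3 1 6 / 8 6 3 9 1 7 5 2 4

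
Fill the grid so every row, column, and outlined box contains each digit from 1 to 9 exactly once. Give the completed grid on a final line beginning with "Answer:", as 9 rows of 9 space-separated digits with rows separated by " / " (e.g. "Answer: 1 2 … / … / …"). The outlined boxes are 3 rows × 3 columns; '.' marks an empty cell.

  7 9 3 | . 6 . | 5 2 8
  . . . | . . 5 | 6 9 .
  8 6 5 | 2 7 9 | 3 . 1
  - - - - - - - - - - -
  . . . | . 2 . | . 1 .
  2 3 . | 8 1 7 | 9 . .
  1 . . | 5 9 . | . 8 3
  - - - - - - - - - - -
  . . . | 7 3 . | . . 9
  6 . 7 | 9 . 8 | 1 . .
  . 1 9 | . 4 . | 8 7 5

Step 1. [r2c1∈{4}] only 4 remains possible at r2c1 ⇒ r2c1=4.
Step 2. [r7c6∈{1,2,6}] 1 has one home in row 7: r7c6, so r7c6=1.
Step 3. [r1c6∈{4}] nothing but 4 survives at r1c6. So r1c6=4.
Step 4. [r4c4∈{3,4,6}] col 4 places 4 nowhere but r4c4, so r4c4=4.
Step 5. [r6c7∈{2,4,7}] 2 has one home in row 6: r6c7. So r6c7=2.
Step 6. [r7c7∈{4}] r7c7's peers cover all but 4, so r7c7=4.
Step 7. [r7c1∈{5}] r7c1 is down to just 5. So r7c1=5.
Step 8. [r6c6∈{6}] only 6 remains possible at r6c6 ⇒ r6c6=6.
Step 9. [r5c9∈{4,6}] in col 9, 4 fits only at r5c9. So r5c9=4.
Step 10. [r4c9∈{6,7}] across col 9, 6 lands solely at r4c9. So r4c9=6.
Step 11. [r2c2∈{2}] r2c2 is down to just 2 ⇒ r2c2=2.
Step 12. [r4c2∈{5,7,8}] r4c2 is the only open cell in row 4 admitting 5 ⇒ r4c2=5.
Step 13. [r2c3∈{1}] r2c3 is down to just 1, so r2c3=1.
Step 14. [r6c3∈{4}] r6c3 is down to just 4 ⇒ r6c3=4.
Step 15. [r4c3∈{8}] r4c3 is down to just 8 ⇒ r4c3=8.
Step 16. [r9c6∈{2}] only 2 remains possible at r9c6. So r9c6=2.
Step 17. [r3c8∈{4}] r3c8 is down to just 4 ⇒ r3c8=4.
Step 18. [r2c9∈{7}] nothing but 7 survives at r2c9. So r2c9=7.
Step 19. [r7c8∈{6}] r7c8's peers cover all but 6, so r7c8=6.
Step 20. [r1c4∈{1}] r1c4 is down to just 1, so r1c4=1.
Step 21. [r2c5∈{8}] r2c5 has the single candidate 8 ⇒ r2c5=8.
Step 22. [r4c7∈{7}] r4c7's peers cover all but 7. So r4c7=7.
Step 23. [r2c4∈{3}] nothing but 3 survives at r2c4, so r2c4=3.
Step 24. [r8c8∈{3}] nothing but 3 survives at r8c8. So r8c8=3.
Step 25. [r5c3∈{6}] only 6 remains possible at r5c3. So r5c3=6.
Step 26. [r9c4∈{6}] nothing but 6 survives at r9c4 ⇒ r9c4=6.
Step 27. [r8c2∈{4}] only 4 remains possible at r8c2. So r8c2=4.
Step 28. [r6c2∈{7}] r6c2's peers cover all but 7, so r6c2=7.
Step 29. [r4c6∈{3}] r4c6's peers cover all but 3 ⇒ r4c6=3.
Step 30. [r9c1∈{3}] r9c1 has the single candidate 3, so r9c1=3.
Step 31. [r8c9∈{2}] only 2 remains possible at r8c9, so r8c9=2.
Step 32. [r7c2∈{8}] r7c2 has the single candidate 8 ⇒ r7c2=8.
Step 33. [r4c1∈{9}] nothing but 9 survives at r4c1. So r4c1=9.
Step 34. [r8c5∈{5}] only 5 remains possible at r8c5. So r8c5=5.
Step 35. [r5c8∈{5}] r5c8 is down to just 5. So r5c8=5.
Step 36. [r7c3∈{2}] only 2 remains possible at r7c3. So r7c3=2.

Answer: 7 9 3 1 6 4 5 2 8 / 4 2 1 3 8 5 6 9 7 / 8 6 5 2 7 9 3 4 1 / 9 5 8 4 2 3 7 1 6 / 2 3 6 8 1 7 9 5 4 / 1 7 4 5 9 6 2 8 3 / 5 8 2 7 3 1 4 6 9 / 6 4 7 9 5 8 1 3 2 / 3 1 9 6 4 2 8 7 5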